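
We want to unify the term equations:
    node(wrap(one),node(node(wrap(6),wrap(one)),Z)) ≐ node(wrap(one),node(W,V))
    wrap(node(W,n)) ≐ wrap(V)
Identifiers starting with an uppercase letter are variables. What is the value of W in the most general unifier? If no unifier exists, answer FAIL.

node(wrap(6),wrap(one))

Decompose node/2: wrap(one) ≐ wrap(one),  node(node(wrap(6),wrap(one)),Z) ≐ node(W,V).
Delete trivial equation wrap(one) ≐ wrap(one).
Decompose node/2: node(wrap(6),wrap(one)) ≐ W,  Z ≐ V.
Bind W := node(wrap(6),wrap(one)); substituting into the one remaining equation that mentions W gives: wrap(node(node(wrap(6),wrap(one)),n)) ≐ wrap(V).
Bind Z := V; no other remaining equation mentions Z.
Decompose wrap/1: node(node(wrap(6),wrap(one)),n) ≐ V.
Bind V := node(node(wrap(6),wrap(one)),n). Substituting into the earlier binding gives Z := node(node(wrap(6),wrap(one)),n).
MGU = { W := node(wrap(6),wrap(one)), Z := node(node(wrap(6),wrap(one)),n), V := node(node(wrap(6),wrap(one)),n) }, so W := node(wrap(6),wrap(one)).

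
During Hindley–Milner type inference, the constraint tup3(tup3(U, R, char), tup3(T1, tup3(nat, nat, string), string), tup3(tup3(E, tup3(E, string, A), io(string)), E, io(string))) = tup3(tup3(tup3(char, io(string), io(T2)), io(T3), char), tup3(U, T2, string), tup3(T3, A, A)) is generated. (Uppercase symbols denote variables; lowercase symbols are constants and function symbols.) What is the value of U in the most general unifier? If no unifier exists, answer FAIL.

Decompose tup3/3: tup3(U, R, char) = tup3(tup3(char, io(string), io(T2)), io(T3), char),  tup3(T1, tup3(nat, nat, string), string) = tup3(U, T2, string),  tup3(tup3(E, tup3(E, string, A), io(string)), E, io(string)) = tup3(T3, A, A).
Decompose tup3/3: U = tup3(char, io(string), io(T2)),  R = io(T3),  char = char.
Bind U := tup3(char, io(string), io(T2)); substituting into the one remaining equation that mentions U gives: tup3(T1, tup3(nat, nat, string), string) = tup3(tup3(char, io(string), io(T2)), T2, string).
Bind R := io(T3); no other remaining equation mentions R.
Delete trivial equation char = char.
Decompose tup3/3: T1 = tup3(char, io(string), io(T2)),  tup3(nat, nat, string) = T2,  string = string.
Bind T1 := tup3(char, io(string), io(T2)); no other remaining equation mentions T1.
Bind T2 := tup3(nat, nat, string); no other remaining equation mentions T2. Substituting into the earlier bindings gives U := tup3(char, io(string), io(tup3(nat, nat, string))), T1 := tup3(char, io(string), io(tup3(nat, nat, string))).
Delete trivial equation string = string.
Decompose tup3/3: tup3(E, tup3(E, string, A), io(string)) = T3,  E = A,  io(string) = A.
Bind T3 := tup3(E, tup3(E, string, A), io(string)); no other remaining equation mentions T3. Substituting into the earlier binding gives R := io(tup3(E, tup3(E, string, A), io(string))).
Bind E := A; no other remaining equation mentions E. Substituting into the earlier bindings gives R := io(tup3(A, tup3(A, string, A), io(string))), T3 := tup3(A, tup3(A, string, A), io(string)).
Bind A := io(string). Substituting into the earlier bindings gives R := io(tup3(io(string), tup3(io(string), string, io(string)), io(string))), T3 := tup3(io(string), tup3(io(string), string, io(string)), io(string)), E := io(string).
MGU = { U -> tup3(char, io(string), io(tup3(nat, nat, string))), R -> io(tup3(io(string), tup3(io(string), string, io(string)), io(string))), T1 -> tup3(char, io(string), io(tup3(nat, nat, string))), T2 -> tup3(nat, nat, string), T3 -> tup3(io(string), tup3(io(string), string, io(string)), io(string)), E -> io(string), A -> io(string) }, so U -> tup3(char, io(string), io(tup3(nat, nat, string))).

tup3(char, io(string), io(tup3(nat, nat, string)))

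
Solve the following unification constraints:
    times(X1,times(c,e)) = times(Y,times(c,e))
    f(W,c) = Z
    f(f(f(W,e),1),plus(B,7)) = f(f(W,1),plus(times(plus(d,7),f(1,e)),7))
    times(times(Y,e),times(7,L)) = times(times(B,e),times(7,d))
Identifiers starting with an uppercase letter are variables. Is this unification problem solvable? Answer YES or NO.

NO

Decompose times/2: X1 = Y,  times(c,e) = times(c,e).
Bind X1 := Y; no other remaining equation mentions X1.
Delete trivial equation times(c,e) = times(c,e).
Bind Z := f(W,c); no other remaining equation mentions Z.
Decompose f/2: f(f(W,e),1) = f(W,1),  plus(B,7) = plus(times(plus(d,7),f(1,e)),7).
Decompose f/2: f(W,e) = W,  1 = 1.
Occurs check fails: W occurs in f(W,e); the equation W = f(W,e) has no finite solution.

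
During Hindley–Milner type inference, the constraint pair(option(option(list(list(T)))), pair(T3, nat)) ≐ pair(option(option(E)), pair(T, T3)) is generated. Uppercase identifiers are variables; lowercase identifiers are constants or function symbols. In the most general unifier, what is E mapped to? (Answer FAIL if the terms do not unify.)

list(list(nat))

Decompose pair/2: option(option(list(list(T)))) ≐ option(option(E)),  pair(T3, nat) ≐ pair(T, T3).
Decompose option/1: option(list(list(T))) ≐ option(E).
Decompose option/1: list(list(T)) ≐ E.
Bind E := list(list(T)); no other remaining equation mentions E.
Decompose pair/2: T3 ≐ T,  nat ≐ T3.
Bind T3 := T; substituting into the remaining equation gives: nat ≐ T.
Bind T := nat. Substituting into the earlier bindings gives E := list(list(nat)), T3 := nat.
MGU = { E := list(list(nat)), T3 := nat, T := nat }, so E := list(list(nat)).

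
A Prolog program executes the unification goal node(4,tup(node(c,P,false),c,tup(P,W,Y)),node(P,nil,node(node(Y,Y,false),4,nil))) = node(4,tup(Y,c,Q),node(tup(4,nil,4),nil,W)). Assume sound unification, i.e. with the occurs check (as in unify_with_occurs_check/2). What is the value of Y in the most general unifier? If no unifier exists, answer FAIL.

Decompose node/3: 4 = 4,  tup(node(c,P,false),c,tup(P,W,Y)) = tup(Y,c,Q),  node(P,nil,node(node(Y,Y,false),4,nil)) = node(tup(4,nil,4),nil,W).
Delete trivial equation 4 = 4.
Decompose tup/3: node(c,P,false) = Y,  c = c,  tup(P,W,Y) = Q.
Bind Y := node(c,P,false); substituting into the 2 remaining equations that mention Y gives: tup(P,W,node(c,P,false)) = Q,  node(P,nil,node(node(node(c,P,false),node(c,P,false),false),4,nil)) = node(tup(4,nil,4),nil,W).
Delete trivial equation c = c.
Bind Q := tup(P,W,node(c,P,false)); no other remaining equation mentions Q.
Decompose node/3: P = tup(4,nil,4),  nil = nil,  node(node(node(c,P,false),node(c,P,false),false),4,nil) = W.
Bind P := tup(4,nil,4); substituting into the one remaining equation that mentions P gives: node(node(node(c,tup(4,nil,4),false),node(c,tup(4,nil,4),false),false),4,nil) = W. Substituting into the earlier bindings gives Y := node(c,tup(4,nil,4),false), Q := tup(tup(4,nil,4),W,node(c,tup(4,nil,4),false)).
Delete trivial equation nil = nil.
Bind W := node(node(node(c,tup(4,nil,4),false),node(c,tup(4,nil,4),false),false),4,nil). Substituting into the earlier binding gives Q := tup(tup(4,nil,4),node(node(node(c,tup(4,nil,4),false),node(c,tup(4,nil,4),false),false),4,nil),node(c,tup(4,nil,4),false)).
MGU = { Y ↦ node(c,tup(4,nil,4),false), Q ↦ tup(tup(4,nil,4),node(node(node(c,tup(4,nil,4),false),node(c,tup(4,nil,4),false),false),4,nil),node(c,tup(4,nil,4),false)), P ↦ tup(4,nil,4), W ↦ node(node(node(c,tup(4,nil,4),false),node(c,tup(4,nil,4),false),false),4,nil) }, so Y ↦ node(c,tup(4,nil,4),false).

node(c,tup(4,nil,4),false)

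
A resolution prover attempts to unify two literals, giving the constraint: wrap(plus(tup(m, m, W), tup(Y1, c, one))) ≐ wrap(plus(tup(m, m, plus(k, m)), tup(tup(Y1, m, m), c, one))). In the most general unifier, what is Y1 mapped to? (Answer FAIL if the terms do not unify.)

Decompose wrap/1: plus(tup(m, m, W), tup(Y1, c, one)) ≐ plus(tup(m, m, plus(k, m)), tup(tup(Y1, m, m), c, one)).
Decompose plus/2: tup(m, m, W) ≐ tup(m, m, plus(k, m)),  tup(Y1, c, one) ≐ tup(tup(Y1, m, m), c, one).
Decompose tup/3: m ≐ m,  m ≐ m,  W ≐ plus(k, m).
Delete trivial equation m ≐ m.
Delete trivial equation m ≐ m.
Bind W := plus(k, m); no other remaining equation mentions W.
Decompose tup/3: Y1 ≐ tup(Y1, m, m),  c ≐ c,  one ≐ one.
Occurs check fails: Y1 occurs in tup(Y1, m, m); the equation Y1 ≐ tup(Y1, m, m) has no finite solution.

FAIL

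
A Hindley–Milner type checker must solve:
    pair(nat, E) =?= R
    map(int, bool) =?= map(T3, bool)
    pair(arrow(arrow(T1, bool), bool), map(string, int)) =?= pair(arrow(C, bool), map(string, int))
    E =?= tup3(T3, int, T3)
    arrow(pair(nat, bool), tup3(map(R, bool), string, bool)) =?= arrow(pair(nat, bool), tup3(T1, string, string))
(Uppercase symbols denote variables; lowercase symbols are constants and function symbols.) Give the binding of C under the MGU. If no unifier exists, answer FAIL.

FAIL

Bind R := pair(nat, E); substituting into the one remaining equation that mentions R gives: arrow(pair(nat, bool), tup3(map(pair(nat, E), bool), string, bool)) =?= arrow(pair(nat, bool), tup3(T1, string, string)).
Decompose map/2: int =?= T3,  bool =?= bool.
Bind T3 := int; substituting into the one remaining equation that mentions T3 gives: E =?= tup3(int, int, int).
Delete trivial equation bool =?= bool.
Decompose pair/2: arrow(arrow(T1, bool), bool) =?= arrow(C, bool),  map(string, int) =?= map(string, int).
Decompose arrow/2: arrow(T1, bool) =?= C,  bool =?= bool.
Bind C := arrow(T1, bool); no other remaining equation mentions C.
Delete trivial equation bool =?= bool.
Delete trivial equation map(string, int) =?= map(string, int).
Bind E := tup3(int, int, int); substituting into the remaining equation gives: arrow(pair(nat, bool), tup3(map(pair(nat, tup3(int, int, int)), bool), string, bool)) =?= arrow(pair(nat, bool), tup3(T1, string, string)). Substituting into the earlier binding gives R := pair(nat, tup3(int, int, int)).
Decompose arrow/2: pair(nat, bool) =?= pair(nat, bool),  tup3(map(pair(nat, tup3(int, int, int)), bool), string, bool) =?= tup3(T1, string, string).
Delete trivial equation pair(nat, bool) =?= pair(nat, bool).
Decompose tup3/3: map(pair(nat, tup3(int, int, int)), bool) =?= T1,  string =?= string,  bool =?= string.
Bind T1 := map(pair(nat, tup3(int, int, int)), bool); no other remaining equation mentions T1. Substituting into the earlier binding gives C := arrow(map(pair(nat, tup3(int, int, int)), bool), bool).
Delete trivial equation string =?= string.
Clash: constants bool and string differ; no unifier exists.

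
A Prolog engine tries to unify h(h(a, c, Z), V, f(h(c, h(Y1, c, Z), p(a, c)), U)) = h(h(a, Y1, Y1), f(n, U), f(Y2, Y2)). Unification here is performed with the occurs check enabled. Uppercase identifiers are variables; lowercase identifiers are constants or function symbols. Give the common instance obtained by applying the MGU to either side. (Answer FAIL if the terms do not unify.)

h(h(a, c, c), f(n, h(c, h(c, c, c), p(a, c))), f(h(c, h(c, c, c), p(a, c)), h(c, h(c, c, c), p(a, c))))

Decompose h/3: h(a, c, Z) = h(a, Y1, Y1),  V = f(n, U),  f(h(c, h(Y1, c, Z), p(a, c)), U) = f(Y2, Y2).
Decompose h/3: a = a,  c = Y1,  Z = Y1.
Delete trivial equation a = a.
Bind Y1 := c; substituting into the 2 remaining equations that mention Y1 gives: Z = c,  f(h(c, h(c, c, Z), p(a, c)), U) = f(Y2, Y2).
Bind Z := c; substituting into the one remaining equation that mentions Z gives: f(h(c, h(c, c, c), p(a, c)), U) = f(Y2, Y2).
Bind V := f(n, U); no other remaining equation mentions V.
Decompose f/2: h(c, h(c, c, c), p(a, c)) = Y2,  U = Y2.
Bind Y2 := h(c, h(c, c, c), p(a, c)); substituting into the remaining equation gives: U = h(c, h(c, c, c), p(a, c)).
Bind U := h(c, h(c, c, c), p(a, c)). Substituting into the earlier binding gives V := f(n, h(c, h(c, c, c), p(a, c))).
Applying the MGU to either side gives h(h(a, c, c), f(n, h(c, h(c, c, c), p(a, c))), f(h(c, h(c, c, c), p(a, c)), h(c, h(c, c, c), p(a, c)))).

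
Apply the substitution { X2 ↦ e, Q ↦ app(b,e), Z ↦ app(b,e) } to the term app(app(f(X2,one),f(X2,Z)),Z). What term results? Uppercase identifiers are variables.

Replace each occurrence of X2 with e.
Replace each occurrence of Z with app(b,e).
Result: app(app(f(e,one),f(e,app(b,e))),app(b,e)).

app(app(f(e,one),f(e,app(b,e))),app(b,e))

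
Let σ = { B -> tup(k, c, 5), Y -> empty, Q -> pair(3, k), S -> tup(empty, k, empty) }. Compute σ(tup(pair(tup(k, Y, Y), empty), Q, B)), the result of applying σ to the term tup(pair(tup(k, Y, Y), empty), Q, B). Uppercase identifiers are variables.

tup(pair(tup(k, empty, empty), empty), pair(3, k), tup(k, c, 5))

Replace each occurrence of B with tup(k, c, 5).
Replace each occurrence of Y with empty.
Replace each occurrence of Q with pair(3, k).
Result: tup(pair(tup(k, empty, empty), empty), pair(3, k), tup(k, c, 5)).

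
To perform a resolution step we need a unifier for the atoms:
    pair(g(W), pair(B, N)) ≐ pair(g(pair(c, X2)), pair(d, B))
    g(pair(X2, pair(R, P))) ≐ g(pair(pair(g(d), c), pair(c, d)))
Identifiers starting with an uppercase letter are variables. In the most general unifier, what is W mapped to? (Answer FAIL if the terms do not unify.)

pair(c, pair(g(d), c))

Decompose pair/2: g(W) ≐ g(pair(c, X2)),  pair(B, N) ≐ pair(d, B).
Decompose g/1: W ≐ pair(c, X2).
Bind W := pair(c, X2); no other remaining equation mentions W.
Decompose pair/2: B ≐ d,  N ≐ B.
Bind B := d; substituting into the one remaining equation that mentions B gives: N ≐ d.
Bind N := d; no other remaining equation mentions N.
Decompose g/1: pair(X2, pair(R, P)) ≐ pair(pair(g(d), c), pair(c, d)).
Decompose pair/2: X2 ≐ pair(g(d), c),  pair(R, P) ≐ pair(c, d).
Bind X2 := pair(g(d), c); no other remaining equation mentions X2. Substituting into the earlier binding gives W := pair(c, pair(g(d), c)).
Decompose pair/2: R ≐ c,  P ≐ d.
Bind R := c; no other remaining equation mentions R.
Bind P := d.
MGU = { W -> pair(c, pair(g(d), c)), B -> d, N -> d, X2 -> pair(g(d), c), R -> c, P -> d }, so W -> pair(c, pair(g(d), c)).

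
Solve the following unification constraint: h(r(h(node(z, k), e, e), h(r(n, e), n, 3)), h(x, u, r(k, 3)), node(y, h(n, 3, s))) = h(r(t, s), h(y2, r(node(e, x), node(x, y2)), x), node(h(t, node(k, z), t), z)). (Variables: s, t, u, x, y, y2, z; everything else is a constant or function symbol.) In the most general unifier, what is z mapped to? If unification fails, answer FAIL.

Decompose h/3: r(h(node(z, k), e, e), h(r(n, e), n, 3)) = r(t, s),  h(x, u, r(k, 3)) = h(y2, r(node(e, x), node(x, y2)), x),  node(y, h(n, 3, s)) = node(h(t, node(k, z), t), z).
Decompose r/2: h(node(z, k), e, e) = t,  h(r(n, e), n, 3) = s.
Bind t := h(node(z, k), e, e); substituting into the one remaining equation that mentions t gives: node(y, h(n, 3, s)) = node(h(h(node(z, k), e, e), node(k, z), h(node(z, k), e, e)), z).
Bind s := h(r(n, e), n, 3); substituting into the one remaining equation that mentions s gives: node(y, h(n, 3, h(r(n, e), n, 3))) = node(h(h(node(z, k), e, e), node(k, z), h(node(z, k), e, e)), z).
Decompose h/3: x = y2,  u = r(node(e, x), node(x, y2)),  r(k, 3) = x.
Bind x := y2; substituting into the 2 remaining equations that mention x gives: u = r(node(e, y2), node(y2, y2)),  r(k, 3) = y2.
Bind u := r(node(e, y2), node(y2, y2)); no other remaining equation mentions u.
Bind y2 := r(k, 3); no other remaining equation mentions y2. Substituting into the earlier bindings gives x := r(k, 3), u := r(node(e, r(k, 3)), node(r(k, 3), r(k, 3))).
Decompose node/2: y = h(h(node(z, k), e, e), node(k, z), h(node(z, k), e, e)),  h(n, 3, h(r(n, e), n, 3)) = z.
Bind y := h(h(node(z, k), e, e), node(k, z), h(node(z, k), e, e)); no other remaining equation mentions y.
Bind z := h(n, 3, h(r(n, e), n, 3)). Substituting into the earlier bindings gives t := h(node(h(n, 3, h(r(n, e), n, 3)), k), e, e), y := h(h(node(h(n, 3, h(r(n, e), n, 3)), k), e, e), node(k, h(n, 3, h(r(n, e), n, 3))), h(node(h(n, 3, h(r(n, e), n, 3)), k), e, e)).
MGU = { t -> h(node(h(n, 3, h(r(n, e), n, 3)), k), e, e), s -> h(r(n, e), n, 3), x -> r(k, 3), u -> r(node(e, r(k, 3)), node(r(k, 3), r(k, 3))), y2 -> r(k, 3), y -> h(h(node(h(n, 3, h(r(n, e), n, 3)), k), e, e), node(k, h(n, 3, h(r(n, e), n, 3))), h(node(h(n, 3, h(r(n, e), n, 3)), k), e, e)), z -> h(n, 3, h(r(n, e), n, 3)) }, so z -> h(n, 3, h(r(n, e), n, 3)).

h(n, 3, h(r(n, e), n, 3))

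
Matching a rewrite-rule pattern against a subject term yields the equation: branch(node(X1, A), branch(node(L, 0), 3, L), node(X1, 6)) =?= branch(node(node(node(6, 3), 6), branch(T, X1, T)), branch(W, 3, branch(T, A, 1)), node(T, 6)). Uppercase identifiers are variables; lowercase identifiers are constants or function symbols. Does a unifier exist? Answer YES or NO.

Decompose branch/3: node(X1, A) =?= node(node(node(6, 3), 6), branch(T, X1, T)),  branch(node(L, 0), 3, L) =?= branch(W, 3, branch(T, A, 1)),  node(X1, 6) =?= node(T, 6).
Decompose node/2: X1 =?= node(node(6, 3), 6),  A =?= branch(T, X1, T).
Bind X1 := node(node(6, 3), 6); substituting into the 2 remaining equations that mention X1 gives: A =?= branch(T, node(node(6, 3), 6), T),  node(node(node(6, 3), 6), 6) =?= node(T, 6).
Bind A := branch(T, node(node(6, 3), 6), T); substituting into the one remaining equation that mentions A gives: branch(node(L, 0), 3, L) =?= branch(W, 3, branch(T, branch(T, node(node(6, 3), 6), T), 1)).
Decompose branch/3: node(L, 0) =?= W,  3 =?= 3,  L =?= branch(T, branch(T, node(node(6, 3), 6), T), 1).
Bind W := node(L, 0); no other remaining equation mentions W.
Delete trivial equation 3 =?= 3.
Bind L := branch(T, branch(T, node(node(6, 3), 6), T), 1); no other remaining equation mentions L. Substituting into the earlier binding gives W := node(branch(T, branch(T, node(node(6, 3), 6), T), 1), 0).
Decompose node/2: node(node(6, 3), 6) =?= T,  6 =?= 6.
Bind T := node(node(6, 3), 6); no other remaining equation mentions T. Substituting into the earlier bindings gives A := branch(node(node(6, 3), 6), node(node(6, 3), 6), node(node(6, 3), 6)), W := node(branch(node(node(6, 3), 6), branch(node(node(6, 3), 6), node(node(6, 3), 6), node(node(6, 3), 6)), 1), 0), L := branch(node(node(6, 3), 6), branch(node(node(6, 3), 6), node(node(6, 3), 6), node(node(6, 3), 6)), 1).
Delete trivial equation 6 =?= 6.
No equations remain and no clash or occurs-check failure arose, so a unifier exists.

YES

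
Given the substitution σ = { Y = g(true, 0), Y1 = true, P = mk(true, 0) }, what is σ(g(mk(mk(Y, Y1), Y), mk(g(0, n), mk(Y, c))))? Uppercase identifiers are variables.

g(mk(mk(g(true, 0), true), g(true, 0)), mk(g(0, n), mk(g(true, 0), c)))

Replace each occurrence of Y with g(true, 0).
Replace each occurrence of Y1 with true.
Result: g(mk(mk(g(true, 0), true), g(true, 0)), mk(g(0, n), mk(g(true, 0), c))).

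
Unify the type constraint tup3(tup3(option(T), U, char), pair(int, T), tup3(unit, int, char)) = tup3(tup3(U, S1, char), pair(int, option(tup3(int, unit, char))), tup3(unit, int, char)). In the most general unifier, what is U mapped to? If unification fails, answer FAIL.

Decompose tup3/3: tup3(option(T), U, char) = tup3(U, S1, char),  pair(int, T) = pair(int, option(tup3(int, unit, char))),  tup3(unit, int, char) = tup3(unit, int, char).
Decompose tup3/3: option(T) = U,  U = S1,  char = char.
Bind U := option(T); substituting into the one remaining equation that mentions U gives: option(T) = S1.
Bind S1 := option(T); no other remaining equation mentions S1.
Delete trivial equation char = char.
Decompose pair/2: int = int,  T = option(tup3(int, unit, char)).
Delete trivial equation int = int.
Bind T := option(tup3(int, unit, char)); no other remaining equation mentions T. Substituting into the earlier bindings gives U := option(option(tup3(int, unit, char))), S1 := option(option(tup3(int, unit, char))).
Delete trivial equation tup3(unit, int, char) = tup3(unit, int, char).
MGU = { U -> option(option(tup3(int, unit, char))), S1 -> option(option(tup3(int, unit, char))), T -> option(tup3(int, unit, char)) }, so U -> option(option(tup3(int, unit, char))).

option(option(tup3(int, unit, char)))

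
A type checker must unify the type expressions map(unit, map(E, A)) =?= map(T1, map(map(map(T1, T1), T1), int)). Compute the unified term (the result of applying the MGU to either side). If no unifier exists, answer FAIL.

map(unit, map(map(map(unit, unit), unit), int))

Decompose map/2: unit =?= T1,  map(E, A) =?= map(map(map(T1, T1), T1), int).
Bind T1 := unit; substituting into the remaining equation gives: map(E, A) =?= map(map(map(unit, unit), unit), int).
Decompose map/2: E =?= map(map(unit, unit), unit),  A =?= int.
Bind E := map(map(unit, unit), unit); no other remaining equation mentions E.
Bind A := int.
Applying the MGU to either side gives map(unit, map(map(map(unit, unit), unit), int)).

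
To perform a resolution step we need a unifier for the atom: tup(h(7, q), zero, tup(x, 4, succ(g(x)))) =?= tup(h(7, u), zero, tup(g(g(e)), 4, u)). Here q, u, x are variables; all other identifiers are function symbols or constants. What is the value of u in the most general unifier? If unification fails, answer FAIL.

Decompose tup/3: h(7, q) =?= h(7, u),  zero =?= zero,  tup(x, 4, succ(g(x))) =?= tup(g(g(e)), 4, u).
Decompose h/2: 7 =?= 7,  q =?= u.
Delete trivial equation 7 =?= 7.
Bind q := u; no other remaining equation mentions q.
Delete trivial equation zero =?= zero.
Decompose tup/3: x =?= g(g(e)),  4 =?= 4,  succ(g(x)) =?= u.
Bind x := g(g(e)); substituting into the one remaining equation that mentions x gives: succ(g(g(g(e)))) =?= u.
Delete trivial equation 4 =?= 4.
Bind u := succ(g(g(g(e)))). Substituting into the earlier binding gives q := succ(g(g(g(e)))).
MGU = { q := succ(g(g(g(e)))), x := g(g(e)), u := succ(g(g(g(e)))) }, so u := succ(g(g(g(e)))).

succ(g(g(g(e))))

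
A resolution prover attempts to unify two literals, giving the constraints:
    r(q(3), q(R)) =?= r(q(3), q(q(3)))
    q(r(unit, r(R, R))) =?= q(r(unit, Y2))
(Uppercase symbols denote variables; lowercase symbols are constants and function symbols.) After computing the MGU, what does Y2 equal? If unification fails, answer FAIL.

r(q(3), q(3))

Decompose r/2: q(3) =?= q(3),  q(R) =?= q(q(3)).
Delete trivial equation q(3) =?= q(3).
Decompose q/1: R =?= q(3).
Bind R := q(3); substituting into the remaining equation gives: q(r(unit, r(q(3), q(3)))) =?= q(r(unit, Y2)).
Decompose q/1: r(unit, r(q(3), q(3))) =?= r(unit, Y2).
Decompose r/2: unit =?= unit,  r(q(3), q(3)) =?= Y2.
Delete trivial equation unit =?= unit.
Bind Y2 := r(q(3), q(3)).
MGU = { R -> q(3), Y2 -> r(q(3), q(3)) }, so Y2 -> r(q(3), q(3)).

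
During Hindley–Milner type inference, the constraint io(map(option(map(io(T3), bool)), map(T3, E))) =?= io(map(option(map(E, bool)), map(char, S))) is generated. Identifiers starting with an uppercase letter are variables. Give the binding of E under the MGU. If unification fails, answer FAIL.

io(char)

Decompose io/1: map(option(map(io(T3), bool)), map(T3, E)) =?= map(option(map(E, bool)), map(char, S)).
Decompose map/2: option(map(io(T3), bool)) =?= option(map(E, bool)),  map(T3, E) =?= map(char, S).
Decompose option/1: map(io(T3), bool) =?= map(E, bool).
Decompose map/2: io(T3) =?= E,  bool =?= bool.
Bind E := io(T3); substituting into the one remaining equation that mentions E gives: map(T3, io(T3)) =?= map(char, S).
Delete trivial equation bool =?= bool.
Decompose map/2: T3 =?= char,  io(T3) =?= S.
Bind T3 := char; substituting into the remaining equation gives: io(char) =?= S. Substituting into the earlier binding gives E := io(char).
Bind S := io(char).
MGU = { E := io(char), T3 := char, S := io(char) }, so E := io(char).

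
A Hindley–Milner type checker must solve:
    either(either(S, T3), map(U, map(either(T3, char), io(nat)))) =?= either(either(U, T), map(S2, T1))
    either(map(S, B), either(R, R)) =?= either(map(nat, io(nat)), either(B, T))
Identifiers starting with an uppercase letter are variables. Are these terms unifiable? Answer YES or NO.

YES

Decompose either/2: either(S, T3) =?= either(U, T),  map(U, map(either(T3, char), io(nat))) =?= map(S2, T1).
Decompose either/2: S =?= U,  T3 =?= T.
Bind S := U; substituting into the one remaining equation that mentions S gives: either(map(U, B), either(R, R)) =?= either(map(nat, io(nat)), either(B, T)).
Bind T3 := T; substituting into the one remaining equation that mentions T3 gives: map(U, map(either(T, char), io(nat))) =?= map(S2, T1).
Decompose map/2: U =?= S2,  map(either(T, char), io(nat)) =?= T1.
Bind U := S2; substituting into the one remaining equation that mentions U gives: either(map(S2, B), either(R, R)) =?= either(map(nat, io(nat)), either(B, T)). Substituting into the earlier binding gives S := S2.
Bind T1 := map(either(T, char), io(nat)); no other remaining equation mentions T1.
Decompose either/2: map(S2, B) =?= map(nat, io(nat)),  either(R, R) =?= either(B, T).
Decompose map/2: S2 =?= nat,  B =?= io(nat).
Bind S2 := nat; no other remaining equation mentions S2. Substituting into the earlier bindings gives S := nat, U := nat.
Bind B := io(nat); substituting into the remaining equation gives: either(R, R) =?= either(io(nat), T).
Decompose either/2: R =?= io(nat),  R =?= T.
Bind R := io(nat); substituting into the remaining equation gives: io(nat) =?= T.
Bind T := io(nat). Substituting into the earlier bindings gives T3 := io(nat), T1 := map(either(io(nat), char), io(nat)).
No equations remain and no clash or occurs-check failure arose, so a unifier exists.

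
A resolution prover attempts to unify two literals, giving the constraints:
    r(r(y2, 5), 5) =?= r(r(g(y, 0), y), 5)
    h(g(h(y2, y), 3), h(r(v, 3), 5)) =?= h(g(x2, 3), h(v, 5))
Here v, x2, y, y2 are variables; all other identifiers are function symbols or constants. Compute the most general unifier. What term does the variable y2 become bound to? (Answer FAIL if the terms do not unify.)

FAIL

Decompose r/2: r(y2, 5) =?= r(g(y, 0), y),  5 =?= 5.
Decompose r/2: y2 =?= g(y, 0),  5 =?= y.
Bind y2 := g(y, 0); substituting into the one remaining equation that mentions y2 gives: h(g(h(g(y, 0), y), 3), h(r(v, 3), 5)) =?= h(g(x2, 3), h(v, 5)).
Bind y := 5; substituting into the one remaining equation that mentions y gives: h(g(h(g(5, 0), 5), 3), h(r(v, 3), 5)) =?= h(g(x2, 3), h(v, 5)). Substituting into the earlier binding gives y2 := g(5, 0).
Delete trivial equation 5 =?= 5.
Decompose h/2: g(h(g(5, 0), 5), 3) =?= g(x2, 3),  h(r(v, 3), 5) =?= h(v, 5).
Decompose g/2: h(g(5, 0), 5) =?= x2,  3 =?= 3.
Bind x2 := h(g(5, 0), 5); no other remaining equation mentions x2.
Delete trivial equation 3 =?= 3.
Decompose h/2: r(v, 3) =?= v,  5 =?= 5.
Occurs check fails: v occurs in r(v, 3); the equation v =?= r(v, 3) has no finite solution.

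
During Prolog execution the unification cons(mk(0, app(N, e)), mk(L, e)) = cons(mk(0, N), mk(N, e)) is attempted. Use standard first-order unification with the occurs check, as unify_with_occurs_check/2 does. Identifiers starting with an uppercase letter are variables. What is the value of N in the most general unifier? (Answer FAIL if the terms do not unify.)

Decompose cons/2: mk(0, app(N, e)) = mk(0, N),  mk(L, e) = mk(N, e).
Decompose mk/2: 0 = 0,  app(N, e) = N.
Delete trivial equation 0 = 0.
Occurs check fails: N occurs in app(N, e); the equation N = app(N, e) has no finite solution.

FAIL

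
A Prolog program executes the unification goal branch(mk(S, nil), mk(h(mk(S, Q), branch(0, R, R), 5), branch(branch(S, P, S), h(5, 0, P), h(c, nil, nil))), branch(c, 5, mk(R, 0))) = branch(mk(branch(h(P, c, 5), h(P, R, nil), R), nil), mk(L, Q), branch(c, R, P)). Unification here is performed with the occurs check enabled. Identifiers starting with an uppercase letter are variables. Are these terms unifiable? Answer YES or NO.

Decompose branch/3: mk(S, nil) = mk(branch(h(P, c, 5), h(P, R, nil), R), nil),  mk(h(mk(S, Q), branch(0, R, R), 5), branch(branch(S, P, S), h(5, 0, P), h(c, nil, nil))) = mk(L, Q),  branch(c, 5, mk(R, 0)) = branch(c, R, P).
Decompose mk/2: S = branch(h(P, c, 5), h(P, R, nil), R),  nil = nil.
Bind S := branch(h(P, c, 5), h(P, R, nil), R); substituting into the one remaining equation that mentions S gives: mk(h(mk(branch(h(P, c, 5), h(P, R, nil), R), Q), branch(0, R, R), 5), branch(branch(branch(h(P, c, 5), h(P, R, nil), R), P, branch(h(P, c, 5), h(P, R, nil), R)), h(5, 0, P), h(c, nil, nil))) = mk(L, Q).
Delete trivial equation nil = nil.
Decompose mk/2: h(mk(branch(h(P, c, 5), h(P, R, nil), R), Q), branch(0, R, R), 5) = L,  branch(branch(branch(h(P, c, 5), h(P, R, nil), R), P, branch(h(P, c, 5), h(P, R, nil), R)), h(5, 0, P), h(c, nil, nil)) = Q.
Bind L := h(mk(branch(h(P, c, 5), h(P, R, nil), R), Q), branch(0, R, R), 5); no other remaining equation mentions L.
Bind Q := branch(branch(branch(h(P, c, 5), h(P, R, nil), R), P, branch(h(P, c, 5), h(P, R, nil), R)), h(5, 0, P), h(c, nil, nil)); no other remaining equation mentions Q. Substituting into the earlier binding gives L := h(mk(branch(h(P, c, 5), h(P, R, nil), R), branch(branch(branch(h(P, c, 5), h(P, R, nil), R), P, branch(h(P, c, 5), h(P, R, nil), R)), h(5, 0, P), h(c, nil, nil))), branch(0, R, R), 5).
Decompose branch/3: c = c,  5 = R,  mk(R, 0) = P.
Delete trivial equation c = c.
Bind R := 5; substituting into the remaining equation gives: mk(5, 0) = P. Substituting into the earlier bindings gives S := branch(h(P, c, 5), h(P, 5, nil), 5), L := h(mk(branch(h(P, c, 5), h(P, 5, nil), 5), branch(branch(branch(h(P, c, 5), h(P, 5, nil), 5), P, branch(h(P, c, 5), h(P, 5, nil), 5)), h(5, 0, P), h(c, nil, nil))), branch(0, 5, 5), 5), Q := branch(branch(branch(h(P, c, 5), h(P, 5, nil), 5), P, branch(h(P, c, 5), h(P, 5, nil), 5)), h(5, 0, P), h(c, nil, nil)).
Bind P := mk(5, 0). Substituting into the earlier bindings gives S := branch(h(mk(5, 0), c, 5), h(mk(5, 0), 5, nil), 5), L := h(mk(branch(h(mk(5, 0), c, 5), h(mk(5, 0), 5, nil), 5), branch(branch(branch(h(mk(5, 0), c, 5), h(mk(5, 0), 5, nil), 5), mk(5, 0), branch(h(mk(5, 0), c, 5), h(mk(5, 0), 5, nil), 5)), h(5, 0, mk(5, 0)), h(c, nil, nil))), branch(0, 5, 5), 5), Q := branch(branch(branch(h(mk(5, 0), c, 5), h(mk(5, 0), 5, nil), 5), mk(5, 0), branch(h(mk(5, 0), c, 5), h(mk(5, 0), 5, nil), 5)), h(5, 0, mk(5, 0)), h(c, nil, nil)).
No equations remain and no clash or occurs-check failure arose, so a unifier exists.

YES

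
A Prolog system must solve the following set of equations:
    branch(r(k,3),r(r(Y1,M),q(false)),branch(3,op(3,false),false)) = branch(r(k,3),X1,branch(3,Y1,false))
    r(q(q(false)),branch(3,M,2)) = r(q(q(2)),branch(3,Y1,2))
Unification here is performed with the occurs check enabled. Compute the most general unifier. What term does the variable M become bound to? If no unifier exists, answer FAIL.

Decompose branch/3: r(k,3) = r(k,3),  r(r(Y1,M),q(false)) = X1,  branch(3,op(3,false),false) = branch(3,Y1,false).
Delete trivial equation r(k,3) = r(k,3).
Bind X1 := r(r(Y1,M),q(false)); no other remaining equation mentions X1.
Decompose branch/3: 3 = 3,  op(3,false) = Y1,  false = false.
Delete trivial equation 3 = 3.
Bind Y1 := op(3,false); substituting into the one remaining equation that mentions Y1 gives: r(q(q(false)),branch(3,M,2)) = r(q(q(2)),branch(3,op(3,false),2)). Substituting into the earlier binding gives X1 := r(r(op(3,false),M),q(false)).
Delete trivial equation false = false.
Decompose r/2: q(q(false)) = q(q(2)),  branch(3,M,2) = branch(3,op(3,false),2).
Decompose q/1: q(false) = q(2).
Decompose q/1: false = 2.
Clash: constants false and 2 differ; no unifier exists.

FAIL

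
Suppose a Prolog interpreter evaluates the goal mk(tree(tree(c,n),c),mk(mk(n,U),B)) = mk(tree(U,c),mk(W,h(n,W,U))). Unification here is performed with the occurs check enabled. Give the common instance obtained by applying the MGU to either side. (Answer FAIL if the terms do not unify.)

mk(tree(tree(c,n),c),mk(mk(n,tree(c,n)),h(n,mk(n,tree(c,n)),tree(c,n))))

Decompose mk/2: tree(tree(c,n),c) = tree(U,c),  mk(mk(n,U),B) = mk(W,h(n,W,U)).
Decompose tree/2: tree(c,n) = U,  c = c.
Bind U := tree(c,n); substituting into the one remaining equation that mentions U gives: mk(mk(n,tree(c,n)),B) = mk(W,h(n,W,tree(c,n))).
Delete trivial equation c = c.
Decompose mk/2: mk(n,tree(c,n)) = W,  B = h(n,W,tree(c,n)).
Bind W := mk(n,tree(c,n)); substituting into the remaining equation gives: B = h(n,mk(n,tree(c,n)),tree(c,n)).
Bind B := h(n,mk(n,tree(c,n)),tree(c,n)).
Applying the MGU to either side gives mk(tree(tree(c,n),c),mk(mk(n,tree(c,n)),h(n,mk(n,tree(c,n)),tree(c,n)))).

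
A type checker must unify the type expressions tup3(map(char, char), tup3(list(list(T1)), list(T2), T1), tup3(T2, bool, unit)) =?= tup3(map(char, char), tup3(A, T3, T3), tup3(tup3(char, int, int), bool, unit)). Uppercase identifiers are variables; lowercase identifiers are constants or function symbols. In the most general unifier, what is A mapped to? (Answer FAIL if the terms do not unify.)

Decompose tup3/3: map(char, char) =?= map(char, char),  tup3(list(list(T1)), list(T2), T1) =?= tup3(A, T3, T3),  tup3(T2, bool, unit) =?= tup3(tup3(char, int, int), bool, unit).
Delete trivial equation map(char, char) =?= map(char, char).
Decompose tup3/3: list(list(T1)) =?= A,  list(T2) =?= T3,  T1 =?= T3.
Bind A := list(list(T1)); no other remaining equation mentions A.
Bind T3 := list(T2); substituting into the one remaining equation that mentions T3 gives: T1 =?= list(T2).
Bind T1 := list(T2); no other remaining equation mentions T1. Substituting into the earlier binding gives A := list(list(list(T2))).
Decompose tup3/3: T2 =?= tup3(char, int, int),  bool =?= bool,  unit =?= unit.
Bind T2 := tup3(char, int, int); no other remaining equation mentions T2. Substituting into the earlier bindings gives A := list(list(list(tup3(char, int, int)))), T3 := list(tup3(char, int, int)), T1 := list(tup3(char, int, int)).
Delete trivial equation bool =?= bool.
Delete trivial equation unit =?= unit.
MGU = { A -> list(list(list(tup3(char, int, int)))), T3 -> list(tup3(char, int, int)), T1 -> list(tup3(char, int, int)), T2 -> tup3(char, int, int) }, so A -> list(list(list(tup3(char, int, int)))).

list(list(list(tup3(char, int, int))))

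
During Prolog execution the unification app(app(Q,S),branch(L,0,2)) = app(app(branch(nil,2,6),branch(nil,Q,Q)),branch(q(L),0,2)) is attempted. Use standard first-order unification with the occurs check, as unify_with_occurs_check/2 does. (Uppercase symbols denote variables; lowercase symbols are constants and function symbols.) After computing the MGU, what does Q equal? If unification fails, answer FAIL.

FAIL

Decompose app/2: app(Q,S) = app(branch(nil,2,6),branch(nil,Q,Q)),  branch(L,0,2) = branch(q(L),0,2).
Decompose app/2: Q = branch(nil,2,6),  S = branch(nil,Q,Q).
Bind Q := branch(nil,2,6); substituting into the one remaining equation that mentions Q gives: S = branch(nil,branch(nil,2,6),branch(nil,2,6)).
Bind S := branch(nil,branch(nil,2,6),branch(nil,2,6)); no other remaining equation mentions S.
Decompose branch/3: L = q(L),  0 = 0,  2 = 2.
Occurs check fails: L occurs in q(L); the equation L = q(L) has no finite solution.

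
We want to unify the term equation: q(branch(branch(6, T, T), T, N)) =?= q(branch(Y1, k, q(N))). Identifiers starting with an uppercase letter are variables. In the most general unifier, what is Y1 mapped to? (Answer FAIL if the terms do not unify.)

FAIL

Decompose q/1: branch(branch(6, T, T), T, N) =?= branch(Y1, k, q(N)).
Decompose branch/3: branch(6, T, T) =?= Y1,  T =?= k,  N =?= q(N).
Bind Y1 := branch(6, T, T); no other remaining equation mentions Y1.
Bind T := k; no other remaining equation mentions T. Substituting into the earlier binding gives Y1 := branch(6, k, k).
Occurs check fails: N occurs in q(N); the equation N =?= q(N) has no finite solution.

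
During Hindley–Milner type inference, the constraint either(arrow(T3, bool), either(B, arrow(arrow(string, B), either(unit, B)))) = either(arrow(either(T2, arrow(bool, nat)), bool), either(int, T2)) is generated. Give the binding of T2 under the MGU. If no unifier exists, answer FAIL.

Decompose either/2: arrow(T3, bool) = arrow(either(T2, arrow(bool, nat)), bool),  either(B, arrow(arrow(string, B), either(unit, B))) = either(int, T2).
Decompose arrow/2: T3 = either(T2, arrow(bool, nat)),  bool = bool.
Bind T3 := either(T2, arrow(bool, nat)); no other remaining equation mentions T3.
Delete trivial equation bool = bool.
Decompose either/2: B = int,  arrow(arrow(string, B), either(unit, B)) = T2.
Bind B := int; substituting into the remaining equation gives: arrow(arrow(string, int), either(unit, int)) = T2.
Bind T2 := arrow(arrow(string, int), either(unit, int)). Substituting into the earlier binding gives T3 := either(arrow(arrow(string, int), either(unit, int)), arrow(bool, nat)).
MGU = { T3 ↦ either(arrow(arrow(string, int), either(unit, int)), arrow(bool, nat)), B ↦ int, T2 ↦ arrow(arrow(string, int), either(unit, int)) }, so T2 ↦ arrow(arrow(string, int), either(unit, int)).

arrow(arrow(string, int), either(unit, int))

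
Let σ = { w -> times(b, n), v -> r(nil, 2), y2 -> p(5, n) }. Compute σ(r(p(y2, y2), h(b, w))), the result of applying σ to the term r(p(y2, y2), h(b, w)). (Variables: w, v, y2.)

r(p(p(5, n), p(5, n)), h(b, times(b, n)))

Replace each occurrence of w with times(b, n).
Replace each occurrence of y2 with p(5, n).
Result: r(p(p(5, n), p(5, n)), h(b, times(b, n))).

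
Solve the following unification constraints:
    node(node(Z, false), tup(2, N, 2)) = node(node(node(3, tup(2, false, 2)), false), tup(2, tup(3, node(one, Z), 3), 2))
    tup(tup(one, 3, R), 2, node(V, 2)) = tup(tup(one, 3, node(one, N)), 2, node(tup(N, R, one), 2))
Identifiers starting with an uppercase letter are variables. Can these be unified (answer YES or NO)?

YES

Decompose node/2: node(Z, false) = node(node(3, tup(2, false, 2)), false),  tup(2, N, 2) = tup(2, tup(3, node(one, Z), 3), 2).
Decompose node/2: Z = node(3, tup(2, false, 2)),  false = false.
Bind Z := node(3, tup(2, false, 2)); substituting into the one remaining equation that mentions Z gives: tup(2, N, 2) = tup(2, tup(3, node(one, node(3, tup(2, false, 2))), 3), 2).
Delete trivial equation false = false.
Decompose tup/3: 2 = 2,  N = tup(3, node(one, node(3, tup(2, false, 2))), 3),  2 = 2.
Delete trivial equation 2 = 2.
Bind N := tup(3, node(one, node(3, tup(2, false, 2))), 3); substituting into the one remaining equation that mentions N gives: tup(tup(one, 3, R), 2, node(V, 2)) = tup(tup(one, 3, node(one, tup(3, node(one, node(3, tup(2, false, 2))), 3))), 2, node(tup(tup(3, node(one, node(3, tup(2, false, 2))), 3), R, one), 2)).
Delete trivial equation 2 = 2.
Decompose tup/3: tup(one, 3, R) = tup(one, 3, node(one, tup(3, node(one, node(3, tup(2, false, 2))), 3))),  2 = 2,  node(V, 2) = node(tup(tup(3, node(one, node(3, tup(2, false, 2))), 3), R, one), 2).
Decompose tup/3: one = one,  3 = 3,  R = node(one, tup(3, node(one, node(3, tup(2, false, 2))), 3)).
Delete trivial equation one = one.
Delete trivial equation 3 = 3.
Bind R := node(one, tup(3, node(one, node(3, tup(2, false, 2))), 3)); substituting into the one remaining equation that mentions R gives: node(V, 2) = node(tup(tup(3, node(one, node(3, tup(2, false, 2))), 3), node(one, tup(3, node(one, node(3, tup(2, false, 2))), 3)), one), 2).
Delete trivial equation 2 = 2.
Decompose node/2: V = tup(tup(3, node(one, node(3, tup(2, false, 2))), 3), node(one, tup(3, node(one, node(3, tup(2, false, 2))), 3)), one),  2 = 2.
Bind V := tup(tup(3, node(one, node(3, tup(2, false, 2))), 3), node(one, tup(3, node(one, node(3, tup(2, false, 2))), 3)), one); no other remaining equation mentions V.
Delete trivial equation 2 = 2.
No equations remain and no clash or occurs-check failure arose, so a unifier exists.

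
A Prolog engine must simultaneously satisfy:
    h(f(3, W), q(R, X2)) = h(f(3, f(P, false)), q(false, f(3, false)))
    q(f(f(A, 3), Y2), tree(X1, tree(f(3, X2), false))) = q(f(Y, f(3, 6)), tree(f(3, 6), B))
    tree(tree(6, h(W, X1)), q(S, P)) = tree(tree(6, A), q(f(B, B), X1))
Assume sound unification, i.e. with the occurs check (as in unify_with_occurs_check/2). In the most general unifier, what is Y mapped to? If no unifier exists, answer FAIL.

f(h(f(f(3, 6), false), f(3, 6)), 3)

Decompose h/2: f(3, W) = f(3, f(P, false)),  q(R, X2) = q(false, f(3, false)).
Decompose f/2: 3 = 3,  W = f(P, false).
Delete trivial equation 3 = 3.
Bind W := f(P, false); substituting into the one remaining equation that mentions W gives: tree(tree(6, h(f(P, false), X1)), q(S, P)) = tree(tree(6, A), q(f(B, B), X1)).
Decompose q/2: R = false,  X2 = f(3, false).
Bind R := false; no other remaining equation mentions R.
Bind X2 := f(3, false); substituting into the one remaining equation that mentions X2 gives: q(f(f(A, 3), Y2), tree(X1, tree(f(3, f(3, false)), false))) = q(f(Y, f(3, 6)), tree(f(3, 6), B)).
Decompose q/2: f(f(A, 3), Y2) = f(Y, f(3, 6)),  tree(X1, tree(f(3, f(3, false)), false)) = tree(f(3, 6), B).
Decompose f/2: f(A, 3) = Y,  Y2 = f(3, 6).
Bind Y := f(A, 3); no other remaining equation mentions Y.
Bind Y2 := f(3, 6); no other remaining equation mentions Y2.
Decompose tree/2: X1 = f(3, 6),  tree(f(3, f(3, false)), false) = B.
Bind X1 := f(3, 6); substituting into the one remaining equation that mentions X1 gives: tree(tree(6, h(f(P, false), f(3, 6))), q(S, P)) = tree(tree(6, A), q(f(B, B), f(3, 6))).
Bind B := tree(f(3, f(3, false)), false); substituting into the remaining equation gives: tree(tree(6, h(f(P, false), f(3, 6))), q(S, P)) = tree(tree(6, A), q(f(tree(f(3, f(3, false)), false), tree(f(3, f(3, false)), false)), f(3, 6))).
Decompose tree/2: tree(6, h(f(P, false), f(3, 6))) = tree(6, A),  q(S, P) = q(f(tree(f(3, f(3, false)), false), tree(f(3, f(3, false)), false)), f(3, 6)).
Decompose tree/2: 6 = 6,  h(f(P, false), f(3, 6)) = A.
Delete trivial equation 6 = 6.
Bind A := h(f(P, false), f(3, 6)); no other remaining equation mentions A. Substituting into the earlier binding gives Y := f(h(f(P, false), f(3, 6)), 3).
Decompose q/2: S = f(tree(f(3, f(3, false)), false), tree(f(3, f(3, false)), false)),  P = f(3, 6).
Bind S := f(tree(f(3, f(3, false)), false), tree(f(3, f(3, false)), false)); no other remaining equation mentions S.
Bind P := f(3, 6). Substituting into the earlier bindings gives W := f(f(3, 6), false), Y := f(h(f(f(3, 6), false), f(3, 6)), 3), A := h(f(f(3, 6), false), f(3, 6)).
MGU = { W ↦ f(f(3, 6), false), R ↦ false, X2 ↦ f(3, false), Y ↦ f(h(f(f(3, 6), false), f(3, 6)), 3), Y2 ↦ f(3, 6), X1 ↦ f(3, 6), B ↦ tree(f(3, f(3, false)), false), A ↦ h(f(f(3, 6), false), f(3, 6)), S ↦ f(tree(f(3, f(3, false)), false), tree(f(3, f(3, false)), false)), P ↦ f(3, 6) }, so Y ↦ f(h(f(f(3, 6), false), f(3, 6)), 3).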